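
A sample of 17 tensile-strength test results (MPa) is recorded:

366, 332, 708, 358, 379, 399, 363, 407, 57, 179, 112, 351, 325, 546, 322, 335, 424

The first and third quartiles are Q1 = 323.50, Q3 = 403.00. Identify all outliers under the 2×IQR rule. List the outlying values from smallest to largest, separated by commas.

IQR = Q3 − Q1 = 403.00 − 323.50 = 79.50.
Lower fence = Q1 − 2·IQR = 323.50 − 159.00 = 164.50.
Upper fence = Q3 + 2·IQR = 403.00 + 159.00 = 562.00.
57 < 164.50 → outlier.
112 < 164.50 → outlier.
708 > 562.00 → outlier.
All remaining values lie within [164.50, 562.00].

57, 112, 708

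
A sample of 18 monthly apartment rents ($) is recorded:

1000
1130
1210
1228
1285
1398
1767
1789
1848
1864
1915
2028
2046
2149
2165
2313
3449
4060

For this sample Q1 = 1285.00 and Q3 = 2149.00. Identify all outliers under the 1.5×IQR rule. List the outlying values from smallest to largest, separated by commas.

3449, 4060

IQR = Q3 − Q1 = 2149.00 − 1285.00 = 864.00.
Lower fence = Q1 − 1.5·IQR = 1285.00 − 1296.00 = -11.00.
Upper fence = Q3 + 1.5·IQR = 2149.00 + 1296.00 = 3445.00.
3449 > 3445.00 → outlier.
4060 > 3445.00 → outlier.
All remaining values lie within [-11.00, 3445.00].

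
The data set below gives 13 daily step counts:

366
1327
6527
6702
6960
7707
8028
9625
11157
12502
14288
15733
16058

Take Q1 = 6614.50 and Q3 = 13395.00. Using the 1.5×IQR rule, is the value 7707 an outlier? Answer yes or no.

IQR = Q3 − Q1 = 13395.00 − 6614.50 = 6780.50.
Lower fence = Q1 − 1.5·IQR = 6614.50 − 10170.75 = -3556.25.
Upper fence = Q3 + 1.5·IQR = 13395.00 + 10170.75 = 23565.75.
7707 lies within [-3556.25, 23565.75].

no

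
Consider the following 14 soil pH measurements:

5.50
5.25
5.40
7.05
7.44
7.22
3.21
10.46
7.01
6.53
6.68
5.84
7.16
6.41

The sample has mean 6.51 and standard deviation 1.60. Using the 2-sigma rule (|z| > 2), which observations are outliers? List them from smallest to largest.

Cutoffs at x̄ ± 2s: 6.51 ± 2·1.60 = [3.31, 9.71].
3.21: z = -2.06, |z| > 2 → outlier.
10.46: z = 2.47, |z| > 2 → outlier.
Every other value lies within [3.31, 9.71].

3.21, 10.46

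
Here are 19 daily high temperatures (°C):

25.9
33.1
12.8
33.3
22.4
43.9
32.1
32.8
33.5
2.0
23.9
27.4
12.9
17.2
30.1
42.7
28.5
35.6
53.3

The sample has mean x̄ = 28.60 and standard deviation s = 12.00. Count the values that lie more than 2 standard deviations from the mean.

Cutoffs: x̄ ± 2s = [4.60, 52.60].
Outside the cutoffs: 2.0, 53.3.

2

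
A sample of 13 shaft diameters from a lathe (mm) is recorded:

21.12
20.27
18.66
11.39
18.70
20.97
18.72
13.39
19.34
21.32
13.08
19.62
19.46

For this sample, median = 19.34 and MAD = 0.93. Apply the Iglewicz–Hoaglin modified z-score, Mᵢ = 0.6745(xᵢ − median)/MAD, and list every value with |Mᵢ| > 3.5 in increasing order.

11.39, 13.08, 13.39

|Mᵢ| > 3.5 ⇔ |xᵢ − 19.34| > 3.5·0.93/0.6745 = 4.83.
So outliers lie outside [14.51, 24.17].
11.39: M = -5.77 → outlier.
13.08: M = -4.54 → outlier.
13.39: M = -4.32 → outlier.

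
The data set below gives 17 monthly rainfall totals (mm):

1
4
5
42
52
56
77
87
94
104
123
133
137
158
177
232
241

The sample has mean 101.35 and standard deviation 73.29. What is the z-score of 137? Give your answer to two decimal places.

0.49

z = (137 − 101.35) / 73.29 = 0.49.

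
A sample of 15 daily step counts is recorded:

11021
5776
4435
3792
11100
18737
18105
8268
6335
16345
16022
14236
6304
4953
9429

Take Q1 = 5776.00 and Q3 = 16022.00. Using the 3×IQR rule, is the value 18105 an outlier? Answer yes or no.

IQR = Q3 − Q1 = 16022.00 − 5776.00 = 10246.00.
Lower fence = Q1 − 3·IQR = 5776.00 − 30738.00 = -24962.00.
Upper fence = Q3 + 3·IQR = 16022.00 + 30738.00 = 46760.00.
18105 lies within [-24962.00, 46760.00].

no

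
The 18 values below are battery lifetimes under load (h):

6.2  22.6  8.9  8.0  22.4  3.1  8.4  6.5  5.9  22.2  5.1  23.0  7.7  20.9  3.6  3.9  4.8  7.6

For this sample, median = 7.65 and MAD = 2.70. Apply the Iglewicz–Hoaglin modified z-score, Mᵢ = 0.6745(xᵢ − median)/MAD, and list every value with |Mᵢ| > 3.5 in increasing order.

22.2, 22.4, 22.6, 23.0

|Mᵢ| > 3.5 ⇔ |xᵢ − 7.65| > 3.5·2.70/0.6745 = 14.01.
So outliers lie outside [-6.36, 21.66].
22.2: M = 3.63 → outlier.
22.4: M = 3.68 → outlier.
22.6: M = 3.73 → outlier.
23.0: M = 3.83 → outlier.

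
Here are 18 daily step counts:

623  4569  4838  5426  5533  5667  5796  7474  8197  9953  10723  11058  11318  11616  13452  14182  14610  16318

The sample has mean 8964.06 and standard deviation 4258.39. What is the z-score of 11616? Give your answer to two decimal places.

0.62

z = (11616 − 8964.06) / 4258.39 = 0.62.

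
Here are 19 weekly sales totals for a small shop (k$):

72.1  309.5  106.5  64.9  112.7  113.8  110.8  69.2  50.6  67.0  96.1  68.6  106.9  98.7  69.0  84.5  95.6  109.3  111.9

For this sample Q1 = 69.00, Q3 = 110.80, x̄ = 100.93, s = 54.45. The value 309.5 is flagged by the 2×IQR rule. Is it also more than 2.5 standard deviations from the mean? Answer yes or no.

z = (309.5 − 100.93) / 54.45 = 3.83.
|z| = 3.83 > 2.5.

yes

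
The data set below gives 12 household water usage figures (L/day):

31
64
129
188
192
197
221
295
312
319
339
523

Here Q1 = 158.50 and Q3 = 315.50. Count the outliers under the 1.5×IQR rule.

IQR = 157.00; fences at 158.50 − 235.50 = -77.00 and 315.50 + 235.50 = 551.00.
Every value lies within the cutoffs.

0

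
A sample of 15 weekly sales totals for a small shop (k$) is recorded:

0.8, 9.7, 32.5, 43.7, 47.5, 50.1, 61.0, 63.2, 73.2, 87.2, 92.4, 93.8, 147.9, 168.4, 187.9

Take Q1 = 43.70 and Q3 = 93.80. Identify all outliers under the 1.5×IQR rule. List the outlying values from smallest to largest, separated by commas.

IQR = Q3 − Q1 = 93.80 − 43.70 = 50.10.
Lower fence = Q1 − 1.5·IQR = 43.70 − 75.15 = -31.45.
Upper fence = Q3 + 1.5·IQR = 93.80 + 75.15 = 168.95.
187.9 > 168.95 → outlier.
All remaining values lie within [-31.45, 168.95].

187.9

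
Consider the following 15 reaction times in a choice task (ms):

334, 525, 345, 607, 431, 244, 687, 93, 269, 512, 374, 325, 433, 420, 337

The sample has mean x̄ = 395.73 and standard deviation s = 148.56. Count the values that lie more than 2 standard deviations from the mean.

1

Cutoffs: x̄ ± 2s = [98.61, 692.85].
Outside the cutoffs: 93.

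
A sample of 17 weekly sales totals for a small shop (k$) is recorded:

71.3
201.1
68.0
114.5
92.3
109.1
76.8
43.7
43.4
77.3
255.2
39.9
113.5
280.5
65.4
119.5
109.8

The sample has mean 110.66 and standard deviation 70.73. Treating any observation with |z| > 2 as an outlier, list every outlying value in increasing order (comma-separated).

255.2, 280.5

Cutoffs at x̄ ± 2s: 110.66 ± 2·70.73 = [-30.80, 252.12].
255.2: z = 2.04, |z| > 2 → outlier.
280.5: z = 2.40, |z| > 2 → outlier.
Every other value lies within [-30.80, 252.12].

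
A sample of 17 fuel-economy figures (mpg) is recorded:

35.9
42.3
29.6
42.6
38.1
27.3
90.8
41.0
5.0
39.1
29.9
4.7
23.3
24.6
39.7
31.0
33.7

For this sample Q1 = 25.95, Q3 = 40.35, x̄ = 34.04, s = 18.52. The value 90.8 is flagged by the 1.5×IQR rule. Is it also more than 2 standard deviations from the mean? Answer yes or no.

z = (90.8 − 34.04) / 18.52 = 3.06.
|z| = 3.06 > 2.

yes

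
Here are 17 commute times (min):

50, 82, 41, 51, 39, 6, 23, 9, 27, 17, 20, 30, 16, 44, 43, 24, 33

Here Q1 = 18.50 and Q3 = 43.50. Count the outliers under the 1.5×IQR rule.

1

IQR = 25.00; fences at 18.50 − 37.50 = -19.00 and 43.50 + 37.50 = 81.00.
Outside the cutoffs: 82.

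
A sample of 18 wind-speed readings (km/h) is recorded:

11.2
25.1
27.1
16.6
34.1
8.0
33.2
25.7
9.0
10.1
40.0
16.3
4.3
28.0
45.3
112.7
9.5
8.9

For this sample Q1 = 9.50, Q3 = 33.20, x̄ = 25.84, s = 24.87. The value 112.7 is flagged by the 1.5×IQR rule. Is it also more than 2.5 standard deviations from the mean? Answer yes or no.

yes

z = (112.7 − 25.84) / 24.87 = 3.49.
|z| = 3.49 > 2.5.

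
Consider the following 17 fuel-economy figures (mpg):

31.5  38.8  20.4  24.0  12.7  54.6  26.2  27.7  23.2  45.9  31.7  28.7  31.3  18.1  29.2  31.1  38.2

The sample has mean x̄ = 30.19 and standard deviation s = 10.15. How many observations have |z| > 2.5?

Cutoffs: x̄ ± 2.5s = [4.815, 55.565].
Every value lies within the cutoffs.

0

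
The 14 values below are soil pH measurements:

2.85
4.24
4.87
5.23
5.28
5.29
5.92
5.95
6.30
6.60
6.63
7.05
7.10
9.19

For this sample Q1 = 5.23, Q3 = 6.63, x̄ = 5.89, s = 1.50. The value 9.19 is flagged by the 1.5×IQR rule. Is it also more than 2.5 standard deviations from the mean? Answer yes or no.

no

z = (9.19 − 5.89) / 1.50 = 2.20.
|z| = 2.20 ≤ 2.5.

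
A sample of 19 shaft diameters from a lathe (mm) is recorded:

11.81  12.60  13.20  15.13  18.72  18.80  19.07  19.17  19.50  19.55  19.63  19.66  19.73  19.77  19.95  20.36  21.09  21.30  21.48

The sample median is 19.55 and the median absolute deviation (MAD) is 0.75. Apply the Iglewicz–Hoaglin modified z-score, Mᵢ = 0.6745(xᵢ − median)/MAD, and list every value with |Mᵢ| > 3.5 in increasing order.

11.81, 12.60, 13.20, 15.13

|Mᵢ| > 3.5 ⇔ |xᵢ − 19.55| > 3.5·0.75/0.6745 = 3.89.
So outliers lie outside [15.66, 23.44].
11.81: M = -6.96 → outlier.
12.60: M = -6.25 → outlier.
13.20: M = -5.71 → outlier.
15.13: M = -3.98 → outlier.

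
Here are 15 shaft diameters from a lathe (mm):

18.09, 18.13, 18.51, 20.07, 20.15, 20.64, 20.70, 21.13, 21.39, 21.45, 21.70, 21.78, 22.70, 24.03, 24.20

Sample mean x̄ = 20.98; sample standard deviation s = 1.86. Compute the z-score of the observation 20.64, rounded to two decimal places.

-0.18

z = (20.64 − 20.98) / 1.86 = -0.18.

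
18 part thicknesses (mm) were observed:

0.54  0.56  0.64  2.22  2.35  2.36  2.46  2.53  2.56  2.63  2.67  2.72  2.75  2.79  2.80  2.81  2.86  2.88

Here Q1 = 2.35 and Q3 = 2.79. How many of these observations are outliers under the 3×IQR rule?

3

IQR = 0.44; fences at 2.35 − 1.32 = 1.03 and 2.79 + 1.32 = 4.11.
Outside the cutoffs: 0.54, 0.56, 0.64.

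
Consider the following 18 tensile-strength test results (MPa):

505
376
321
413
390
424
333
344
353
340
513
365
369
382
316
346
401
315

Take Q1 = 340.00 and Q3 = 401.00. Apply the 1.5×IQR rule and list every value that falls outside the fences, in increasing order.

IQR = Q3 − Q1 = 401.00 − 340.00 = 61.00.
Lower fence = Q1 − 1.5·IQR = 340.00 − 91.50 = 248.50.
Upper fence = Q3 + 1.5·IQR = 401.00 + 91.50 = 492.50.
505 > 492.50 → outlier.
513 > 492.50 → outlier.
All remaining values lie within [248.50, 492.50].

505, 513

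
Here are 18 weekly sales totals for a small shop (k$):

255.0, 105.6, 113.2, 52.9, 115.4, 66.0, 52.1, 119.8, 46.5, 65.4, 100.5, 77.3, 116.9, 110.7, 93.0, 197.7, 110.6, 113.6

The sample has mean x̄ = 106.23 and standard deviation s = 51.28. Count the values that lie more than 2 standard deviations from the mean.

1

Cutoffs: x̄ ± 2s = [3.67, 208.79].
Outside the cutoffs: 255.0.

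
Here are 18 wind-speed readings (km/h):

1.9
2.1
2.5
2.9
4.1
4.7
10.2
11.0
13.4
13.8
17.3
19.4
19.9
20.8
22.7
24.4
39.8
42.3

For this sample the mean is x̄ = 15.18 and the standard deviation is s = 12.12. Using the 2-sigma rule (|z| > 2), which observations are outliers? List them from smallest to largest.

39.8, 42.3

Cutoffs at x̄ ± 2s: 15.18 ± 2·12.12 = [-9.06, 39.42].
39.8: z = 2.03, |z| > 2 → outlier.
42.3: z = 2.24, |z| > 2 → outlier.
Every other value lies within [-9.06, 39.42].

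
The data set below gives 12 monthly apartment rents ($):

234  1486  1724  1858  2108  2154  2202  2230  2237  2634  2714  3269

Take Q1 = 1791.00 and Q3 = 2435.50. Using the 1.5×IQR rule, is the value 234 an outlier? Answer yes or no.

yes

IQR = Q3 − Q1 = 2435.50 − 1791.00 = 644.50.
Lower fence = Q1 − 1.5·IQR = 1791.00 − 966.75 = 824.25.
Upper fence = Q3 + 1.5·IQR = 2435.50 + 966.75 = 3402.25.
234 lies below the lower fence.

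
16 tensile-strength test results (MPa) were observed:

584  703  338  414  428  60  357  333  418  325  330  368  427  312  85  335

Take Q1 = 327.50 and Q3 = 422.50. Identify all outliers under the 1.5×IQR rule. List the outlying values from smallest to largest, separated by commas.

60, 85, 584, 703

IQR = Q3 − Q1 = 422.50 − 327.50 = 95.00.
Lower fence = Q1 − 1.5·IQR = 327.50 − 142.50 = 185.00.
Upper fence = Q3 + 1.5·IQR = 422.50 + 142.50 = 565.00.
60 < 185.00 → outlier.
85 < 185.00 → outlier.
584 > 565.00 → outlier.
703 > 565.00 → outlier.
All remaining values lie within [185.00, 565.00].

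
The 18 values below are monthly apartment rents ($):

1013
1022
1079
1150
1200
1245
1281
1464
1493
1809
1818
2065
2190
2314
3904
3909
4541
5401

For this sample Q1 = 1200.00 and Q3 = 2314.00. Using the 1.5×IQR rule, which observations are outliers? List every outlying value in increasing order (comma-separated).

IQR = Q3 − Q1 = 2314.00 − 1200.00 = 1114.00.
Lower fence = Q1 − 1.5·IQR = 1200.00 − 1671.00 = -471.00.
Upper fence = Q3 + 1.5·IQR = 2314.00 + 1671.00 = 3985.00.
4541 > 3985.00 → outlier.
5401 > 3985.00 → outlier.
All remaining values lie within [-471.00, 3985.00].

4541, 5401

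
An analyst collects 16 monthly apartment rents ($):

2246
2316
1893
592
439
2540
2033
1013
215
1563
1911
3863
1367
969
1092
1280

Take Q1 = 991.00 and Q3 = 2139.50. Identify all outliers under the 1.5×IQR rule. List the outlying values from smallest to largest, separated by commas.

IQR = Q3 − Q1 = 2139.50 − 991.00 = 1148.50.
Lower fence = Q1 − 1.5·IQR = 991.00 − 1722.75 = -731.75.
Upper fence = Q3 + 1.5·IQR = 2139.50 + 1722.75 = 3862.25.
3863 > 3862.25 → outlier.
All remaining values lie within [-731.75, 3862.25].

3863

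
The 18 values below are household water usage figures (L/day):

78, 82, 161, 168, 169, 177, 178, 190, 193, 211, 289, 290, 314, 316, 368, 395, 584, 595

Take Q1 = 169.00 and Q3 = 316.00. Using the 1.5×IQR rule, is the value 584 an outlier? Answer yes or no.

IQR = Q3 − Q1 = 316.00 − 169.00 = 147.00.
Lower fence = Q1 − 1.5·IQR = 169.00 − 220.50 = -51.50.
Upper fence = Q3 + 1.5·IQR = 316.00 + 220.50 = 536.50.
584 lies above the upper fence.

yes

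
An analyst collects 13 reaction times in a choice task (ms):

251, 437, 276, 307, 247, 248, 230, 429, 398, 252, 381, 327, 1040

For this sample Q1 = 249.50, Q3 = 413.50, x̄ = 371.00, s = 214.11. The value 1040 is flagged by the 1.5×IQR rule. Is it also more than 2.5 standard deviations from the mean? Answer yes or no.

z = (1040 − 371.00) / 214.11 = 3.12.
|z| = 3.12 > 2.5.

yes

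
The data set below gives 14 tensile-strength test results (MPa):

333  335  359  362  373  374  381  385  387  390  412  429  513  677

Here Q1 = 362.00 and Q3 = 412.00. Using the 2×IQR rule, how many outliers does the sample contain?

2

IQR = 50.00; fences at 362.00 − 100.00 = 262.00 and 412.00 + 100.00 = 512.00.
Outside the cutoffs: 513, 677.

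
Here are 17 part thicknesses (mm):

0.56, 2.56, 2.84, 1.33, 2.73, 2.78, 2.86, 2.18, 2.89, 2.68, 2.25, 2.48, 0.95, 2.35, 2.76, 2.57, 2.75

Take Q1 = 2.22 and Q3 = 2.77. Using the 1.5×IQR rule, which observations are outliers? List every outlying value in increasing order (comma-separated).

0.56, 0.95, 1.33

IQR = Q3 − Q1 = 2.77 − 2.22 = 0.55.
Lower fence = Q1 − 1.5·IQR = 2.22 − 0.825 = 1.395.
Upper fence = Q3 + 1.5·IQR = 2.77 + 0.825 = 3.595.
0.56 < 1.395 → outlier.
0.95 < 1.395 → outlier.
1.33 < 1.395 → outlier.
All remaining values lie within [1.395, 3.595].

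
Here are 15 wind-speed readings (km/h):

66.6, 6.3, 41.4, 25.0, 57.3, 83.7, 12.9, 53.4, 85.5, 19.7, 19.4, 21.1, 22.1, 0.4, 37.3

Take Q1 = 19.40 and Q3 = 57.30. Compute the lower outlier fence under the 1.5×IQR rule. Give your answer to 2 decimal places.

IQR = Q3 − Q1 = 57.30 − 19.40 = 37.90.
Lower fence = Q1 − 1.5·IQR = 19.40 − 56.85 = -37.45.
Upper fence = Q3 + 1.5·IQR = 57.30 + 56.85 = 114.15.

-37.45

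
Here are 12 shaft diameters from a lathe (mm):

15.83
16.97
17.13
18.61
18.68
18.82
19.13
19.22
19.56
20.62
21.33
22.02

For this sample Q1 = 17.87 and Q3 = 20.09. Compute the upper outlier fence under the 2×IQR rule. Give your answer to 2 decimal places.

24.53

IQR = Q3 − Q1 = 20.09 − 17.87 = 2.22.
Lower fence = Q1 − 2·IQR = 17.87 − 4.44 = 13.43.
Upper fence = Q3 + 2·IQR = 20.09 + 4.44 = 24.53.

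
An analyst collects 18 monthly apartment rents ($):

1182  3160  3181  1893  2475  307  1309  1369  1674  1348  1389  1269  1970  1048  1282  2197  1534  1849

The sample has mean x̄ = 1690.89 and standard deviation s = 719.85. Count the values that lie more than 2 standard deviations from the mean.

Cutoffs: x̄ ± 2s = [251.19, 3130.59].
Outside the cutoffs: 3160, 3181.

2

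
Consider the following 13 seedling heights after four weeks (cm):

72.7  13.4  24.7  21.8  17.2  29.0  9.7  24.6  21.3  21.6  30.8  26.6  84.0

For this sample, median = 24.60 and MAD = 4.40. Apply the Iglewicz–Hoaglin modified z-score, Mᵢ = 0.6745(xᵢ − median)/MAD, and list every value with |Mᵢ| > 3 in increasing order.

|Mᵢ| > 3 ⇔ |xᵢ − 24.60| > 3·4.40/0.6745 = 19.57.
So outliers lie outside [5.03, 44.17].
72.7: M = 7.37 → outlier.
84.0: M = 9.11 → outlier.

72.7, 84.0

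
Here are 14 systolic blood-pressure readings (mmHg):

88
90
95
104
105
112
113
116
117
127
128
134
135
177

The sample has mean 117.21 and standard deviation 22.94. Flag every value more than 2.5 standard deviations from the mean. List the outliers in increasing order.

Cutoffs at x̄ ± 2.5s: 117.21 ± 2.5·22.94 = [59.86, 174.56].
177: z = 2.61, |z| > 2.5 → outlier.
Every other value lies within [59.86, 174.56].

177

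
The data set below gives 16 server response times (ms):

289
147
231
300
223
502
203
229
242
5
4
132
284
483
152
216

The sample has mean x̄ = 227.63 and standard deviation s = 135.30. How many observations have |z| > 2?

1

Cutoffs: x̄ ± 2s = [-42.97, 498.23].
Outside the cutoffs: 502.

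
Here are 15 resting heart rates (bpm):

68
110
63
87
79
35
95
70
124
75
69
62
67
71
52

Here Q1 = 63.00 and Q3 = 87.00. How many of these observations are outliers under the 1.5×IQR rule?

IQR = 24.00; fences at 63.00 − 36.00 = 27.00 and 87.00 + 36.00 = 123.00.
Outside the cutoffs: 124.

1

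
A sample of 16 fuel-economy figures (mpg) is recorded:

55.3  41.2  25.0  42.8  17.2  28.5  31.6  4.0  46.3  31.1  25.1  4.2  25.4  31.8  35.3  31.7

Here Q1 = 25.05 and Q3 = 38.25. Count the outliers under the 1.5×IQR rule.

IQR = 13.20; fences at 25.05 − 19.80 = 5.25 and 38.25 + 19.80 = 58.05.
Outside the cutoffs: 4.0, 4.2.

2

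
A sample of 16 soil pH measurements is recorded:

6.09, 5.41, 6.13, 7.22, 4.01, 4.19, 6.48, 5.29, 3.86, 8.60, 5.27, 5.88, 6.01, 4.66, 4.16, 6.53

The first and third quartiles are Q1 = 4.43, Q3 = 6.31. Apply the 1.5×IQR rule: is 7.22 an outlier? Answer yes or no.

IQR = Q3 − Q1 = 6.31 − 4.43 = 1.88.
Lower fence = Q1 − 1.5·IQR = 4.43 − 2.82 = 1.61.
Upper fence = Q3 + 1.5·IQR = 6.31 + 2.82 = 9.13.
7.22 lies within [1.61, 9.13].

no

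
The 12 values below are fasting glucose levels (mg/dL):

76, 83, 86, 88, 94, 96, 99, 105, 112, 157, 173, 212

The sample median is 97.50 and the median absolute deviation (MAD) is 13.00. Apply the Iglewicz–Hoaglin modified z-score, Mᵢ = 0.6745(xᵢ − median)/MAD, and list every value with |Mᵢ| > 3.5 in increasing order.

173, 212

|Mᵢ| > 3.5 ⇔ |xᵢ − 97.50| > 3.5·13.00/0.6745 = 67.46.
So outliers lie outside [30.04, 164.96].
173: M = 3.92 → outlier.
212: M = 5.94 → outlier.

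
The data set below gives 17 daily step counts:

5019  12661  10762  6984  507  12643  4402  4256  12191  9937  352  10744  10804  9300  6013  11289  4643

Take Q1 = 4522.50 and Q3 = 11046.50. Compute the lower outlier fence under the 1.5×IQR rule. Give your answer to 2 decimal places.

-5263.50

IQR = Q3 − Q1 = 11046.50 − 4522.50 = 6524.00.
Lower fence = Q1 − 1.5·IQR = 4522.50 − 9786.00 = -5263.50.
Upper fence = Q3 + 1.5·IQR = 11046.50 + 9786.00 = 20832.50.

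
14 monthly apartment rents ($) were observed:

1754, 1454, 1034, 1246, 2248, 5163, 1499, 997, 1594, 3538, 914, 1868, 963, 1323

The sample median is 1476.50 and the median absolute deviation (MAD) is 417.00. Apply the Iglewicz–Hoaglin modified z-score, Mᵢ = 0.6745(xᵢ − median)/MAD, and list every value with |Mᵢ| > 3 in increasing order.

|Mᵢ| > 3 ⇔ |xᵢ − 1476.50| > 3·417.00/0.6745 = 1854.71.
So outliers lie outside [-378.21, 3331.21].
3538: M = 3.33 → outlier.
5163: M = 5.96 → outlier.

3538, 5163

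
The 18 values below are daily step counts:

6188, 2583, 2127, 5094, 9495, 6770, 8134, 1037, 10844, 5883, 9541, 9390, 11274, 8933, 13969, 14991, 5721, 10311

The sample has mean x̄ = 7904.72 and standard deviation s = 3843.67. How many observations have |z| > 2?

Cutoffs: x̄ ± 2s = [217.38, 15592.06].
Every value lies within the cutoffs.

0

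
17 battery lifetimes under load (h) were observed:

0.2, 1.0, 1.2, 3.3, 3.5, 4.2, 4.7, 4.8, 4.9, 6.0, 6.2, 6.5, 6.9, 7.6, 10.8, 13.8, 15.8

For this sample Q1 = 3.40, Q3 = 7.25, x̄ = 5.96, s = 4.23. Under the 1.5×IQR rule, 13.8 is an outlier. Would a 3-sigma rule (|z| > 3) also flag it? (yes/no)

no

z = (13.8 − 5.96) / 4.23 = 1.85.
|z| = 1.85 ≤ 3.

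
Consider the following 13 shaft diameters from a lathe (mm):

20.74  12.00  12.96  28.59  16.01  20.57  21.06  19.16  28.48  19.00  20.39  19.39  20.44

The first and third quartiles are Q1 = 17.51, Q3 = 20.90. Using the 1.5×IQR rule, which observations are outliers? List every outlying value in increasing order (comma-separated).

IQR = Q3 − Q1 = 20.90 − 17.51 = 3.39.
Lower fence = Q1 − 1.5·IQR = 17.51 − 5.085 = 12.425.
Upper fence = Q3 + 1.5·IQR = 20.90 + 5.085 = 25.985.
12.00 < 12.425 → outlier.
28.48 > 25.985 → outlier.
28.59 > 25.985 → outlier.
All remaining values lie within [12.425, 25.985].

12.00, 28.48, 28.59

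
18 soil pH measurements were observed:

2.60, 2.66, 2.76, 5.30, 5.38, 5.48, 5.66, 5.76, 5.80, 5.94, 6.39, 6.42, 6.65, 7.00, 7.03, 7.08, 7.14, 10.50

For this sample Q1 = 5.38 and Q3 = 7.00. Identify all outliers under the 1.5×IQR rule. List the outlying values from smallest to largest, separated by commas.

2.60, 2.66, 2.76, 10.50

IQR = Q3 − Q1 = 7.00 − 5.38 = 1.62.
Lower fence = Q1 − 1.5·IQR = 5.38 − 2.43 = 2.95.
Upper fence = Q3 + 1.5·IQR = 7.00 + 2.43 = 9.43.
2.60 < 2.95 → outlier.
2.66 < 2.95 → outlier.
2.76 < 2.95 → outlier.
10.50 > 9.43 → outlier.
All remaining values lie within [2.95, 9.43].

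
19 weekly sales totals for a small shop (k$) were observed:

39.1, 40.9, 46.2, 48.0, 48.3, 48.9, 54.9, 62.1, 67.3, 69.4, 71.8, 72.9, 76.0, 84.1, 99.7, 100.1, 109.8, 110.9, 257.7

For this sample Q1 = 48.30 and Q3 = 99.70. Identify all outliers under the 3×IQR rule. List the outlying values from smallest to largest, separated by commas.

IQR = Q3 − Q1 = 99.70 − 48.30 = 51.40.
Lower fence = Q1 − 3·IQR = 48.30 − 154.20 = -105.90.
Upper fence = Q3 + 3·IQR = 99.70 + 154.20 = 253.90.
257.7 > 253.90 → outlier.
All remaining values lie within [-105.90, 253.90].

257.7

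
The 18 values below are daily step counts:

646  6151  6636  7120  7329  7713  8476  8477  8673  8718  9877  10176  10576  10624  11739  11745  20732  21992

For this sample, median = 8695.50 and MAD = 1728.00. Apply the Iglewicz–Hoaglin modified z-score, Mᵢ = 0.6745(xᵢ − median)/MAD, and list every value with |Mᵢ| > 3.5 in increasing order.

|Mᵢ| > 3.5 ⇔ |xᵢ − 8695.50| > 3.5·1728.00/0.6745 = 8966.64.
So outliers lie outside [-271.14, 17662.14].
20732: M = 4.70 → outlier.
21992: M = 5.19 → outlier.

20732, 21992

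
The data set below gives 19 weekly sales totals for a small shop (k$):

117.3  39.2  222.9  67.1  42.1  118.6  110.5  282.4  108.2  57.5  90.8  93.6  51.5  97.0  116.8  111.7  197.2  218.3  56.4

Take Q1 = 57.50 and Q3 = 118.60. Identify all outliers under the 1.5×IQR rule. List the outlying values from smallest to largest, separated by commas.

218.3, 222.9, 282.4

IQR = Q3 − Q1 = 118.60 − 57.50 = 61.10.
Lower fence = Q1 − 1.5·IQR = 57.50 − 91.65 = -34.15.
Upper fence = Q3 + 1.5·IQR = 118.60 + 91.65 = 210.25.
218.3 > 210.25 → outlier.
222.9 > 210.25 → outlier.
282.4 > 210.25 → outlier.
All remaining values lie within [-34.15, 210.25].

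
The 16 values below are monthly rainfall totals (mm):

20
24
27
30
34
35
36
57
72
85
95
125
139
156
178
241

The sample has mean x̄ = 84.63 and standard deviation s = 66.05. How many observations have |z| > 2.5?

Cutoffs: x̄ ± 2.5s = [-80.495, 249.755].
Every value lies within the cutoffs.

0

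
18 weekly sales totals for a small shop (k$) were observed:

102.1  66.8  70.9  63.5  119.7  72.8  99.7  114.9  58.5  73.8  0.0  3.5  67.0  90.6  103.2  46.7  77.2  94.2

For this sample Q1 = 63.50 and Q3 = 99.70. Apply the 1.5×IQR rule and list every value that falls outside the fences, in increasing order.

IQR = Q3 − Q1 = 99.70 − 63.50 = 36.20.
Lower fence = Q1 − 1.5·IQR = 63.50 − 54.30 = 9.20.
Upper fence = Q3 + 1.5·IQR = 99.70 + 54.30 = 154.00.
0.0 < 9.20 → outlier.
3.5 < 9.20 → outlier.
All remaining values lie within [9.20, 154.00].

0.0, 3.5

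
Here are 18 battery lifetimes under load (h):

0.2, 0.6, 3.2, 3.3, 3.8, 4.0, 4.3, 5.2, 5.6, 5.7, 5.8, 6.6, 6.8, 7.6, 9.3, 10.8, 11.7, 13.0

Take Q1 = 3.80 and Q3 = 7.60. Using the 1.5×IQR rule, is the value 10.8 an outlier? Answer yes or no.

no

IQR = Q3 − Q1 = 7.60 − 3.80 = 3.80.
Lower fence = Q1 − 1.5·IQR = 3.80 − 5.70 = -1.90.
Upper fence = Q3 + 1.5·IQR = 7.60 + 5.70 = 13.30.
10.8 lies within [-1.90, 13.30].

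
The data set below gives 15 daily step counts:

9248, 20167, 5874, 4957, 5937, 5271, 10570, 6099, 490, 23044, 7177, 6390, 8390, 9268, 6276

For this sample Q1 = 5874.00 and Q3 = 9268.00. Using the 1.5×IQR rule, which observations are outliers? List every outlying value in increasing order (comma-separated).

490, 20167, 23044

IQR = Q3 − Q1 = 9268.00 − 5874.00 = 3394.00.
Lower fence = Q1 − 1.5·IQR = 5874.00 − 5091.00 = 783.00.
Upper fence = Q3 + 1.5·IQR = 9268.00 + 5091.00 = 14359.00.
490 < 783.00 → outlier.
20167 > 14359.00 → outlier.
23044 > 14359.00 → outlier.
All remaining values lie within [783.00, 14359.00].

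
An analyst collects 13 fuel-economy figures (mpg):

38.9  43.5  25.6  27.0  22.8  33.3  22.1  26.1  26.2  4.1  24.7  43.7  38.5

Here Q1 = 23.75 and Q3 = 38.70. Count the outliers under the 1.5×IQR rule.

IQR = 14.95; fences at 23.75 − 22.425 = 1.325 and 38.70 + 22.425 = 61.125.
Every value lies within the cutoffs.

0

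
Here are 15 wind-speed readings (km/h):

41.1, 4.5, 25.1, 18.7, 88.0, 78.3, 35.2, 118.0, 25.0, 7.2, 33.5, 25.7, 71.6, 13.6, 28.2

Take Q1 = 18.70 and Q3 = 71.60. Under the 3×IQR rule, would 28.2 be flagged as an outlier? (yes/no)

IQR = Q3 − Q1 = 71.60 − 18.70 = 52.90.
Lower fence = Q1 − 3·IQR = 18.70 − 158.70 = -140.00.
Upper fence = Q3 + 3·IQR = 71.60 + 158.70 = 230.30.
28.2 lies within [-140.00, 230.30].

no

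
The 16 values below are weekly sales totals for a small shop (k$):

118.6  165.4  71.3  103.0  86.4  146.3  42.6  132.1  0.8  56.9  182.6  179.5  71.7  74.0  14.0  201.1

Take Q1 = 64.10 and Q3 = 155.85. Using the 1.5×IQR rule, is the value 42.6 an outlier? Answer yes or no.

IQR = Q3 − Q1 = 155.85 − 64.10 = 91.75.
Lower fence = Q1 − 1.5·IQR = 64.10 − 137.625 = -73.525.
Upper fence = Q3 + 1.5·IQR = 155.85 + 137.625 = 293.475.
42.6 lies within [-73.525, 293.475].

no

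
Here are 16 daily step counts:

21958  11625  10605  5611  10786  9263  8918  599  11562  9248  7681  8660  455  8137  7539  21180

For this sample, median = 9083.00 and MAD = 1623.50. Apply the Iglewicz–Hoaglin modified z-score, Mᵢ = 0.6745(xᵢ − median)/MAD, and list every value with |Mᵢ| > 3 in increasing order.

|Mᵢ| > 3 ⇔ |xᵢ − 9083.00| > 3·1623.50/0.6745 = 7220.90.
So outliers lie outside [1862.10, 16303.90].
455: M = -3.58 → outlier.
599: M = -3.52 → outlier.
21180: M = 5.03 → outlier.
21958: M = 5.35 → outlier.

455, 599, 21180, 21958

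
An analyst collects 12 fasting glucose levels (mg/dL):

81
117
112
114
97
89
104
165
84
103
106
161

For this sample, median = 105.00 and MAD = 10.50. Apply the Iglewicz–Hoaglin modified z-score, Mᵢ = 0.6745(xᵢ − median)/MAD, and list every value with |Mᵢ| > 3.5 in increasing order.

161, 165

|Mᵢ| > 3.5 ⇔ |xᵢ − 105.00| > 3.5·10.50/0.6745 = 54.48.
So outliers lie outside [50.52, 159.48].
161: M = 3.60 → outlier.
165: M = 3.85 → outlier.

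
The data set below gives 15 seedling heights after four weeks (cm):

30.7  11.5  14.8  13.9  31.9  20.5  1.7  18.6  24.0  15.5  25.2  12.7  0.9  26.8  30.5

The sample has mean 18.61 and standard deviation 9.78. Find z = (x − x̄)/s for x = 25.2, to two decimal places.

z = (25.2 − 18.61) / 9.78 = 0.67.

0.67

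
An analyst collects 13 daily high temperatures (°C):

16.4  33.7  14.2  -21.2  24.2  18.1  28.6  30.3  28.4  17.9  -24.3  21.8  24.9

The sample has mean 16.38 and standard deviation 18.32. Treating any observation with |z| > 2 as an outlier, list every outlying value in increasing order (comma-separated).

-24.3, -21.2

Cutoffs at x̄ ± 2s: 16.38 ± 2·18.32 = [-20.26, 53.02].
-24.3: z = -2.22, |z| > 2 → outlier.
-21.2: z = -2.05, |z| > 2 → outlier.
Every other value lies within [-20.26, 53.02].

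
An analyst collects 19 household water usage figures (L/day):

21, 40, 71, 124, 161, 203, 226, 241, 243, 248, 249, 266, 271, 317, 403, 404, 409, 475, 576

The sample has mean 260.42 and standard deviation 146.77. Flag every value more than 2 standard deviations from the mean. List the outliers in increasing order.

576

Cutoffs at x̄ ± 2s: 260.42 ± 2·146.77 = [-33.12, 553.96].
576: z = 2.15, |z| > 2 → outlier.
Every other value lies within [-33.12, 553.96].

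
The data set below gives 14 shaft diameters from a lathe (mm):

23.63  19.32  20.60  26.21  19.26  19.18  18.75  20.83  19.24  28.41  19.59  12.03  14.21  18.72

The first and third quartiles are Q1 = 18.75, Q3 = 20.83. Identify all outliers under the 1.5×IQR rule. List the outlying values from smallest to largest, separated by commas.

IQR = Q3 − Q1 = 20.83 − 18.75 = 2.08.
Lower fence = Q1 − 1.5·IQR = 18.75 − 3.12 = 15.63.
Upper fence = Q3 + 1.5·IQR = 20.83 + 3.12 = 23.95.
12.03 < 15.63 → outlier.
14.21 < 15.63 → outlier.
26.21 > 23.95 → outlier.
28.41 > 23.95 → outlier.
All remaining values lie within [15.63, 23.95].

12.03, 14.21, 26.21, 28.41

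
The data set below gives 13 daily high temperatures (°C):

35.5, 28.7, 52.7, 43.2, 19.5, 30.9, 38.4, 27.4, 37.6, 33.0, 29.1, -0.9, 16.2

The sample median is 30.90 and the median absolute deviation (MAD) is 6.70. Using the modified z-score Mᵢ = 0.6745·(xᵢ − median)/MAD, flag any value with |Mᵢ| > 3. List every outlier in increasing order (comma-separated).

|Mᵢ| > 3 ⇔ |xᵢ − 30.90| > 3·6.70/0.6745 = 29.80.
So outliers lie outside [1.10, 60.70].
-0.9: M = -3.20 → outlier.

-0.9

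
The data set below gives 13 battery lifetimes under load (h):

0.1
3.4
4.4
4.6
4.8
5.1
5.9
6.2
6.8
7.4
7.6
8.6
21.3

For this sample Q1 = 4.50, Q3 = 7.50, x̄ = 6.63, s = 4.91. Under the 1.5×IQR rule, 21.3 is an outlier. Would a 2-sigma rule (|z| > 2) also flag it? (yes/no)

z = (21.3 − 6.63) / 4.91 = 2.99.
|z| = 2.99 > 2.

yes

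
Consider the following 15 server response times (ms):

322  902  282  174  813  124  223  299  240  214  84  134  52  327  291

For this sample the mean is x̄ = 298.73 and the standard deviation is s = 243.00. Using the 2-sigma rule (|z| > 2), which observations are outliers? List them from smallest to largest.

Cutoffs at x̄ ± 2s: 298.73 ± 2·243.00 = [-187.27, 784.73].
813: z = 2.12, |z| > 2 → outlier.
902: z = 2.48, |z| > 2 → outlier.
Every other value lies within [-187.27, 784.73].

813, 902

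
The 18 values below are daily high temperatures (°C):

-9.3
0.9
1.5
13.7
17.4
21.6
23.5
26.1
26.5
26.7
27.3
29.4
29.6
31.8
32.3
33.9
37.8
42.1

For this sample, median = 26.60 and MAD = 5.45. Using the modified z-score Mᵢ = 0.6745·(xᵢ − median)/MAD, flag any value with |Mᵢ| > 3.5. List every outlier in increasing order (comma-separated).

|Mᵢ| > 3.5 ⇔ |xᵢ − 26.60| > 3.5·5.45/0.6745 = 28.28.
So outliers lie outside [-1.68, 54.88].
-9.3: M = -4.44 → outlier.

-9.3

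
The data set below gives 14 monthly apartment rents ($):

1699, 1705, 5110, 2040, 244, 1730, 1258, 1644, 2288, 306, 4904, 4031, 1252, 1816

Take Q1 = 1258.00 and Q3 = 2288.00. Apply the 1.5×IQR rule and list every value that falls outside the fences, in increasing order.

IQR = Q3 − Q1 = 2288.00 − 1258.00 = 1030.00.
Lower fence = Q1 − 1.5·IQR = 1258.00 − 1545.00 = -287.00.
Upper fence = Q3 + 1.5·IQR = 2288.00 + 1545.00 = 3833.00.
4031 > 3833.00 → outlier.
4904 > 3833.00 → outlier.
5110 > 3833.00 → outlier.
All remaining values lie within [-287.00, 3833.00].

4031, 4904, 5110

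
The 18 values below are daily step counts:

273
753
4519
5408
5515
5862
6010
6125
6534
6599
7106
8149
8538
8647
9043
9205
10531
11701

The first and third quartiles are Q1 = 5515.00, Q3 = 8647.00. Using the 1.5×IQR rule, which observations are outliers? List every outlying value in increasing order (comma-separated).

273, 753

IQR = Q3 − Q1 = 8647.00 − 5515.00 = 3132.00.
Lower fence = Q1 − 1.5·IQR = 5515.00 − 4698.00 = 817.00.
Upper fence = Q3 + 1.5·IQR = 8647.00 + 4698.00 = 13345.00.
273 < 817.00 → outlier.
753 < 817.00 → outlier.
All remaining values lie within [817.00, 13345.00].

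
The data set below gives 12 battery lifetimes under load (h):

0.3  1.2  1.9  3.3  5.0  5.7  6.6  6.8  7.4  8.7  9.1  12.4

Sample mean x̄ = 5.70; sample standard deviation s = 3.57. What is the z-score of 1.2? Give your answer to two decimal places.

z = (1.2 − 5.70) / 3.57 = -1.26.

-1.26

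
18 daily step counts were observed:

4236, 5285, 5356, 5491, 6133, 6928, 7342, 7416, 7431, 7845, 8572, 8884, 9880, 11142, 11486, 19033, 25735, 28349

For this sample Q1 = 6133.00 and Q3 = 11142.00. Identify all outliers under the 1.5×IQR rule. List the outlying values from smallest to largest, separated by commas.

IQR = Q3 − Q1 = 11142.00 − 6133.00 = 5009.00.
Lower fence = Q1 − 1.5·IQR = 6133.00 − 7513.50 = -1380.50.
Upper fence = Q3 + 1.5·IQR = 11142.00 + 7513.50 = 18655.50.
19033 > 18655.50 → outlier.
25735 > 18655.50 → outlier.
28349 > 18655.50 → outlier.
All remaining values lie within [-1380.50, 18655.50].

19033, 25735, 28349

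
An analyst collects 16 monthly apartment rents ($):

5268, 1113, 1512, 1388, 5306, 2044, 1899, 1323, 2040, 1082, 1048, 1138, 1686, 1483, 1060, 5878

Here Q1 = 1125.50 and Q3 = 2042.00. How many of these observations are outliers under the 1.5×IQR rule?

3

IQR = 916.50; fences at 1125.50 − 1374.75 = -249.25 and 2042.00 + 1374.75 = 3416.75.
Outside the cutoffs: 5268, 5306, 5878.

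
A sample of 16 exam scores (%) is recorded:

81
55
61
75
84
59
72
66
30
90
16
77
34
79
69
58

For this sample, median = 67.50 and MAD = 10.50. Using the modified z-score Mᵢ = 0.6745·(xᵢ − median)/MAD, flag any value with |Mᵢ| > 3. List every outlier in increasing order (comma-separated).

|Mᵢ| > 3 ⇔ |xᵢ − 67.50| > 3·10.50/0.6745 = 46.70.
So outliers lie outside [20.80, 114.20].
16: M = -3.31 → outlier.

16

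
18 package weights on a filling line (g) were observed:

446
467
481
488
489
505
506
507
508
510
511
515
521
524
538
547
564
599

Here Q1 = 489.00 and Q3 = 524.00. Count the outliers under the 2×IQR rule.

1

IQR = 35.00; fences at 489.00 − 70.00 = 419.00 and 524.00 + 70.00 = 594.00.
Outside the cutoffs: 599.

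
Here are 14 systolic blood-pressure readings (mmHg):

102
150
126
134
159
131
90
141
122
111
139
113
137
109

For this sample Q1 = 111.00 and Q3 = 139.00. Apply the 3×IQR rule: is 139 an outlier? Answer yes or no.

no

IQR = Q3 − Q1 = 139.00 − 111.00 = 28.00.
Lower fence = Q1 − 3·IQR = 111.00 − 84.00 = 27.00.
Upper fence = Q3 + 3·IQR = 139.00 + 84.00 = 223.00.
139 lies within [27.00, 223.00].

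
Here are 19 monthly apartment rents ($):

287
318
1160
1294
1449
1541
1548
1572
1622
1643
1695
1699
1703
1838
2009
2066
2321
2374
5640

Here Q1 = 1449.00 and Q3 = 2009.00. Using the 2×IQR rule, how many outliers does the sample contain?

3

IQR = 560.00; fences at 1449.00 − 1120.00 = 329.00 and 2009.00 + 1120.00 = 3129.00.
Outside the cutoffs: 287, 318, 5640.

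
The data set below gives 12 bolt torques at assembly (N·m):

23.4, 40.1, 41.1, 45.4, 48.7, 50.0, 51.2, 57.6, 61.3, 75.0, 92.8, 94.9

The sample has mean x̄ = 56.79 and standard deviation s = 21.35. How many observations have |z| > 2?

Cutoffs: x̄ ± 2s = [14.09, 99.49].
Every value lies within the cutoffs.

0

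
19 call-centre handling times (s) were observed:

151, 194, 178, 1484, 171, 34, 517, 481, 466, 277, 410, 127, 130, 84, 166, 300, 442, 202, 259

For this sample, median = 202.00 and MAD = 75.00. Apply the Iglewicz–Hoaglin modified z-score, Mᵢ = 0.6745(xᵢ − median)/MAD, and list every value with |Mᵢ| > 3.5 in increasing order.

1484

|Mᵢ| > 3.5 ⇔ |xᵢ − 202.00| > 3.5·75.00/0.6745 = 389.18.
So outliers lie outside [-187.18, 591.18].
1484: M = 11.53 → outlier.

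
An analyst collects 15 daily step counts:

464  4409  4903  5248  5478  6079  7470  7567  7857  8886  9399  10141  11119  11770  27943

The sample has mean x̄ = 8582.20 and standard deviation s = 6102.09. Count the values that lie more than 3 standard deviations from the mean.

1

Cutoffs: x̄ ± 3s = [-9724.07, 26888.47].
Outside the cutoffs: 27943.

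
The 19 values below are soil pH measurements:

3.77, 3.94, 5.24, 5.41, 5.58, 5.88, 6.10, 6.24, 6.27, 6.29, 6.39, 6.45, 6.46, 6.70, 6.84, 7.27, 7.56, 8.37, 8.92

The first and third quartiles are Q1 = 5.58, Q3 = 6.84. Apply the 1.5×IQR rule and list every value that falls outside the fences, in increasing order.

IQR = Q3 − Q1 = 6.84 − 5.58 = 1.26.
Lower fence = Q1 − 1.5·IQR = 5.58 − 1.89 = 3.69.
Upper fence = Q3 + 1.5·IQR = 6.84 + 1.89 = 8.73.
8.92 > 8.73 → outlier.
All remaining values lie within [3.69, 8.73].

8.92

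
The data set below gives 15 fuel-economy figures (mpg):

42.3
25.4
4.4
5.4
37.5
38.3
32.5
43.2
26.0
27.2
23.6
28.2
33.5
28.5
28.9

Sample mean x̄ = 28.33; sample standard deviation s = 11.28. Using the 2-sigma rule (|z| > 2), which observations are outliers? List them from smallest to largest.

Cutoffs at x̄ ± 2s: 28.33 ± 2·11.28 = [5.77, 50.89].
4.4: z = -2.12, |z| > 2 → outlier.
5.4: z = -2.03, |z| > 2 → outlier.
Every other value lies within [5.77, 50.89].

4.4, 5.4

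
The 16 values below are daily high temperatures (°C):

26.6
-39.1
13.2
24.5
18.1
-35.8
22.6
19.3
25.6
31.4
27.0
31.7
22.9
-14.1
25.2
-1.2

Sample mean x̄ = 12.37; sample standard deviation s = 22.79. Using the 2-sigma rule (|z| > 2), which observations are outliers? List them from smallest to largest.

-39.1, -35.8

Cutoffs at x̄ ± 2s: 12.37 ± 2·22.79 = [-33.21, 57.95].
-39.1: z = -2.26, |z| > 2 → outlier.
-35.8: z = -2.11, |z| > 2 → outlier.
Every other value lies within [-33.21, 57.95].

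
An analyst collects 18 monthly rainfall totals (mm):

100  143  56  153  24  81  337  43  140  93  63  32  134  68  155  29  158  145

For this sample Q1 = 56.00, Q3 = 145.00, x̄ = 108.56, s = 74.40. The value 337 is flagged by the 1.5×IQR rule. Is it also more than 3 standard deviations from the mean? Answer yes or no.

yes

z = (337 − 108.56) / 74.40 = 3.07.
|z| = 3.07 > 3.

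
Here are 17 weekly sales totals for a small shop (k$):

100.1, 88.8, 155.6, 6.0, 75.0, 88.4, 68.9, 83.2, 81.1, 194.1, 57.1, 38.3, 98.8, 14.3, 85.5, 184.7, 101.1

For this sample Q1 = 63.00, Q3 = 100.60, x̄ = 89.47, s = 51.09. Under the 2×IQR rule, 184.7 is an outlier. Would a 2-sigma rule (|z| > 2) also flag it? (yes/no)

z = (184.7 − 89.47) / 51.09 = 1.86.
|z| = 1.86 ≤ 2.

no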